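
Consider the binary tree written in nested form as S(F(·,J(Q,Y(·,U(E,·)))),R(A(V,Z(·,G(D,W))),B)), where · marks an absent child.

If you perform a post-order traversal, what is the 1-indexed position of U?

3

Post-order visits the left subtree, then the right subtree, then the node.
At S: go left to F.
  At F: no left child.
  At F: go right to J.
    At J: go left to Q.
      Q is a leaf — visit Q.
    At J: go right to Y.
      At Y: no left child.
      At Y: go right to U.
        At U: go left to E.
          E is a leaf — visit E.
        At U: no right child.
        Visit U.
      Visit Y.
    Visit J.
  Visit F.
At S: go right to R.
  At R: go left to A.
    At A: go left to V.
      V is a leaf — visit V.
    At A: go right to Z.
      At Z: no left child.
      At Z: go right to G.
        At G: go left to D.
          D is a leaf — visit D.
        At G: go right to W.
          W is a leaf — visit W.
        Visit G.
      Visit Z.
    Visit A.
  At R: go right to B.
    B is a leaf — visit B.
  Visit R.
Visit S.
Full post-order sequence: Q, E, U, Y, J, F, V, D, W, G, Z, A, B, R, S.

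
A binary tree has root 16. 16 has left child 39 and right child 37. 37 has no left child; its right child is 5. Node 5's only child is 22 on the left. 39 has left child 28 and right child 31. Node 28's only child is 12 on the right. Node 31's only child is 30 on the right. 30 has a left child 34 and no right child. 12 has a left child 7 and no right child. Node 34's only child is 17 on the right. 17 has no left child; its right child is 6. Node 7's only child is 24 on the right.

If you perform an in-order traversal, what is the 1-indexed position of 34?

In-order visits the left subtree, then the node, then the right subtree.
At 16: go left to 39.
  At 39: go left to 28.
    At 28: no left child.
    Visit 28.
    At 28: go right to 12.
      At 12: go left to 7.
        At 7: no left child.
        Visit 7.
        At 7: go right to 24.
          24 is a leaf — visit 24.
      Visit 12.
      At 12: no right child.
  Visit 39.
  At 39: go right to 31.
    At 31: no left child.
    Visit 31.
    At 31: go right to 30.
      At 30: go left to 34.
        At 34: no left child.
        Visit 34.
        At 34: go right to 17.
          At 17: no left child.
          Visit 17.
          At 17: go right to 6.
            6 is a leaf — visit 6.
      Visit 30.
      At 30: no right child.
Visit 16.
At 16: go right to 37.
  At 37: no left child.
  Visit 37.
  At 37: go right to 5.
    At 5: go left to 22.
      22 is a leaf — visit 22.
    Visit 5.
    At 5: no right child.
Full in-order sequence: 28, 7, 24, 12, 39, 31, 34, 17, 6, 30, 16, 37, 22, 5.

7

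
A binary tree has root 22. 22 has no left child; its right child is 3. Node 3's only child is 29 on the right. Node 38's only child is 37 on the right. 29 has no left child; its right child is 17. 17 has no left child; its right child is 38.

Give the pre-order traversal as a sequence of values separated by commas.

Pre-order visits the node, then its left subtree, then its right subtree.
Visit 22.
At 22: no left child.
At 22: go right to 3.
  Visit 3.
  At 3: no left child.
  At 3: go right to 29.
    Visit 29.
    At 29: no left child.
    At 29: go right to 17.
      Visit 17.
      At 17: no left child.
      At 17: go right to 38.
        Visit 38.
        At 38: no left child.
        At 38: go right to 37.
          37 is a leaf — visit 37.

22, 3, 29, 17, 38, 37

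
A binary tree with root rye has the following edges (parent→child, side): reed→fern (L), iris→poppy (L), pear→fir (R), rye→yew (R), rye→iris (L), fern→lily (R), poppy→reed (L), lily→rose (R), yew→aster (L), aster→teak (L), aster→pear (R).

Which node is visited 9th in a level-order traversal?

Level-order visits nodes level by level from the root, left to right within each level.
Level 0: rye
Level 1: iris, yew
Level 2: poppy, aster
Level 3: reed, teak, pear
Level 4: fern, fir
Level 5: lily
Level 6: rose
Full level-order sequence: rye, iris, yew, poppy, aster, reed, teak, pear, fern, fir, lily, rose.

fern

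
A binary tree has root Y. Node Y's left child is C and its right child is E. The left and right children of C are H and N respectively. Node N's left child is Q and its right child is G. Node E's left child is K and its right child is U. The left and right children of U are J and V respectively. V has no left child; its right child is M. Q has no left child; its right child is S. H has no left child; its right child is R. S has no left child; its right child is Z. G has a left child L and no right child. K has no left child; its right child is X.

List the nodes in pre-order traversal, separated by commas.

Pre-order visits the node, then its left subtree, then its right subtree.
Visit Y.
At Y: go left to C.
  Visit C.
  At C: go left to H.
    Visit H.
    At H: no left child.
    At H: go right to R.
      R is a leaf — visit R.
  At C: go right to N.
    Visit N.
    At N: go left to Q.
      Visit Q.
      At Q: no left child.
      At Q: go right to S.
        Visit S.
        At S: no left child.
        At S: go right to Z.
          Z is a leaf — visit Z.
    At N: go right to G.
      Visit G.
      At G: go left to L.
        L is a leaf — visit L.
      At G: no right child.
At Y: go right to E.
  Visit E.
  At E: go left to K.
    Visit K.
    At K: no left child.
    At K: go right to X.
      X is a leaf — visit X.
  At E: go right to U.
    Visit U.
    At U: go left to J.
      J is a leaf — visit J.
    At U: go right to V.
      Visit V.
      At V: no left child.
      At V: go right to M.
        M is a leaf — visit M.

Y, C, H, R, N, Q, S, Z, G, L, E, K, X, U, J, V, M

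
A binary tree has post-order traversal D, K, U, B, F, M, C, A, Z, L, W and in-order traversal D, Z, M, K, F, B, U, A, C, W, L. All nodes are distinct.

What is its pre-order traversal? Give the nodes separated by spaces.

The last element of post-order is the root; it splits in-order into left and right subtrees.
Root W: left subtree has 9 nodes {D, Z, M, K, F, B, U, A, C}, right has 1 {L}.
  Root Z: left subtree has 1 node {D}, right has 7 {M, K, F, B, U, A, C}.
    Root A: left subtree has 5 nodes {M, K, F, B, U}, right has 1 {C}.
      Root M: left subtree has 0 nodes { }, right has 4 {K, F, B, U}.
        Root F: left subtree has 1 node {K}, right has 2 {B, U}.
          Root B: left subtree has 0 nodes { }, right has 1 {U}.

W Z D A M F K B U C L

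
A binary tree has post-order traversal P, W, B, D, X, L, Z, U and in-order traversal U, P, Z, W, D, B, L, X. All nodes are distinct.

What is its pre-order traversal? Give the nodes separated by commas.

U, Z, P, L, D, W, B, X

The last element of post-order is the root; it splits in-order into left and right subtrees.
Root U: left subtree has 0 nodes { }, right has 7 {P, Z, W, D, B, L, X}.
  Root Z: left subtree has 1 node {P}, right has 5 {W, D, B, L, X}.
    Root L: left subtree has 3 nodes {W, D, B}, right has 1 {X}.
      Root D: left subtree has 1 node {W}, right has 1 {B}.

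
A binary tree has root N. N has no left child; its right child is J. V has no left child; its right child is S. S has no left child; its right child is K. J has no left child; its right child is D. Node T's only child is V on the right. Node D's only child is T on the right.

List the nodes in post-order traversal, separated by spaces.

K S V T D J N

Post-order visits the left subtree, then the right subtree, then the node.
At N: no left child.
At N: go right to J.
  At J: no left child.
  At J: go right to D.
    At D: no left child.
    At D: go right to T.
      At T: no left child.
      At T: go right to V.
        At V: no left child.
        At V: go right to S.
          At S: no left child.
          At S: go right to K.
            K is a leaf — visit K.
          Visit S.
        Visit V.
      Visit T.
    Visit D.
  Visit J.
Visit N.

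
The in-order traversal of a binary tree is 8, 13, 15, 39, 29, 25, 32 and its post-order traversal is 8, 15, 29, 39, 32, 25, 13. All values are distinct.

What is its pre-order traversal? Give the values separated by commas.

13, 8, 25, 39, 15, 29, 32

The last element of post-order is the root; it splits in-order into left and right subtrees.
Root 13: left subtree has 1 node {8}, right has 5 {15, 39, 29, 25, 32}.
  Root 25: left subtree has 3 nodes {15, 39, 29}, right has 1 {32}.
    Root 39: left subtree has 1 node {15}, right has 1 {29}.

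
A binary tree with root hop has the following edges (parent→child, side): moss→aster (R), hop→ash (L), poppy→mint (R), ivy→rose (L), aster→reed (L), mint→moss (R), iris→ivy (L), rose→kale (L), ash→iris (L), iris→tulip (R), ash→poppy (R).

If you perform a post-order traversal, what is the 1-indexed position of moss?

Post-order visits the left subtree, then the right subtree, then the node.
At hop: go left to ash.
  At ash: go left to iris.
    At iris: go left to ivy.
      At ivy: go left to rose.
        At rose: go left to kale.
          kale is a leaf — visit kale.
        At rose: no right child.
        Visit rose.
      At ivy: no right child.
      Visit ivy.
    At iris: go right to tulip.
      tulip is a leaf — visit tulip.
    Visit iris.
  At ash: go right to poppy.
    At poppy: no left child.
    At poppy: go right to mint.
      At mint: no left child.
      At mint: go right to moss.
        At moss: no left child.
        At moss: go right to aster.
          At aster: go left to reed.
            reed is a leaf — visit reed.
          At aster: no right child.
          Visit aster.
        Visit moss.
      Visit mint.
    Visit poppy.
  Visit ash.
At hop: no right child.
Visit hop.
Full post-order sequence: kale, rose, ivy, tulip, iris, reed, aster, moss, mint, poppy, ash, hop.

8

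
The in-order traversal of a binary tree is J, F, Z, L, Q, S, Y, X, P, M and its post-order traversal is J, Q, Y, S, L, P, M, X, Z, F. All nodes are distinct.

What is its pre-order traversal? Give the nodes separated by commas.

F, J, Z, X, L, S, Q, Y, M, P

The last element of post-order is the root; it splits in-order into left and right subtrees.
Root F: left subtree has 1 node {J}, right has 8 {Z, L, Q, S, Y, X, P, M}.
  Root Z: left subtree has 0 nodes { }, right has 7 {L, Q, S, Y, X, P, M}.
    Root X: left subtree has 4 nodes {L, Q, S, Y}, right has 2 {P, M}.
      Root L: left subtree has 0 nodes { }, right has 3 {Q, S, Y}.
        Root S: left subtree has 1 node {Q}, right has 1 {Y}.
      Root M: left subtree has 1 node {P}, right has 0 { }.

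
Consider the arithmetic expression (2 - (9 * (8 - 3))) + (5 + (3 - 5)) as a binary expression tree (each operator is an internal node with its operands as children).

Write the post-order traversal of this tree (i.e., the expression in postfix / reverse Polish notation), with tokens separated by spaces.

Post-order on an expression tree gives postfix notation: for each operator, emit left operand, right operand, then the operator.

2 9 8 3 - * - 5 3 5 - + +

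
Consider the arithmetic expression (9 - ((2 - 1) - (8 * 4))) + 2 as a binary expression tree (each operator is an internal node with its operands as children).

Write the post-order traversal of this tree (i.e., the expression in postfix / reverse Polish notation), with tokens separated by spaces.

Post-order on an expression tree gives postfix notation: for each operator, emit left operand, right operand, then the operator.

9 2 1 - 8 4 * - - 2 +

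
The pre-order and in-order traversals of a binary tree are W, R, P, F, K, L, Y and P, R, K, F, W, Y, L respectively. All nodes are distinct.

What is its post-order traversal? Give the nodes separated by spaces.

P K F R Y L W

The first element of pre-order is the root; it splits in-order into left and right subtrees.
Root W: left subtree has 4 nodes {P, R, K, F}, right has 2 {Y, L}.
  Root R: left subtree has 1 node {P}, right has 2 {K, F}.
    Root F: left subtree has 1 node {K}, right has 0 { }.
  Root L: left subtree has 1 node {Y}, right has 0 { }.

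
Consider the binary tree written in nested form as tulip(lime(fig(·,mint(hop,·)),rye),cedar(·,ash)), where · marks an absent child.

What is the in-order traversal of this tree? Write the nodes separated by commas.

fig, hop, mint, lime, rye, tulip, cedar, ash

In-order visits the left subtree, then the node, then the right subtree.
At tulip: go left to lime.
  At lime: go left to fig.
    At fig: no left child.
    Visit fig.
    At fig: go right to mint.
      At mint: go left to hop.
        hop is a leaf — visit hop.
      Visit mint.
      At mint: no right child.
  Visit lime.
  At lime: go right to rye.
    rye is a leaf — visit rye.
Visit tulip.
At tulip: go right to cedar.
  At cedar: no left child.
  Visit cedar.
  At cedar: go right to ash.
    ash is a leaf — visit ash.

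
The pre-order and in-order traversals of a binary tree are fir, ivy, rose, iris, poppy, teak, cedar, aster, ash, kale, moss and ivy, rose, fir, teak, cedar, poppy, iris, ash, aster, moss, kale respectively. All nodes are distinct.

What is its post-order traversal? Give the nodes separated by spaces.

The first element of pre-order is the root; it splits in-order into left and right subtrees.
Root fir: left subtree has 2 nodes {ivy, rose}, right has 8 {teak, cedar, poppy, iris, ash, aster, moss, kale}.
  Root ivy: left subtree has 0 nodes { }, right has 1 {rose}.
  Root iris: left subtree has 3 nodes {teak, cedar, poppy}, right has 4 {ash, aster, moss, kale}.
    Root poppy: left subtree has 2 nodes {teak, cedar}, right has 0 { }.
      Root teak: left subtree has 0 nodes { }, right has 1 {cedar}.
    Root aster: left subtree has 1 node {ash}, right has 2 {moss, kale}.
      Root kale: left subtree has 1 node {moss}, right has 0 { }.

rose ivy cedar teak poppy ash moss kale aster iris fir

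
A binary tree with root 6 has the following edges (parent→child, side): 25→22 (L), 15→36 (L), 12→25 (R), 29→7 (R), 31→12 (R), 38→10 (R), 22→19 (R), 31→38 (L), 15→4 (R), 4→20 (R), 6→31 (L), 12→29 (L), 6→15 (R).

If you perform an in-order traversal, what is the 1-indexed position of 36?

In-order visits the left subtree, then the node, then the right subtree.
At 6: go left to 31.
  At 31: go left to 38.
    At 38: no left child.
    Visit 38.
    At 38: go right to 10.
      10 is a leaf — visit 10.
  Visit 31.
  At 31: go right to 12.
    At 12: go left to 29.
      At 29: no left child.
      Visit 29.
      At 29: go right to 7.
        7 is a leaf — visit 7.
    Visit 12.
    At 12: go right to 25.
      At 25: go left to 22.
        At 22: no left child.
        Visit 22.
        At 22: go right to 19.
          19 is a leaf — visit 19.
      Visit 25.
      At 25: no right child.
Visit 6.
At 6: go right to 15.
  At 15: go left to 36.
    36 is a leaf — visit 36.
  Visit 15.
  At 15: go right to 4.
    At 4: no left child.
    Visit 4.
    At 4: go right to 20.
      20 is a leaf — visit 20.
Full in-order sequence: 38, 10, 31, 29, 7, 12, 22, 19, 25, 6, 36, 15, 4, 20.

11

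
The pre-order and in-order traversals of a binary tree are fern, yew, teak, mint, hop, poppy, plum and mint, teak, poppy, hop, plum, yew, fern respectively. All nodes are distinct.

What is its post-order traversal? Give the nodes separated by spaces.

mint poppy plum hop teak yew fern

The first element of pre-order is the root; it splits in-order into left and right subtrees.
Root fern: left subtree has 6 nodes {mint, teak, poppy, hop, plum, yew}, right has 0 { }.
  Root yew: left subtree has 5 nodes {mint, teak, poppy, hop, plum}, right has 0 { }.
    Root teak: left subtree has 1 node {mint}, right has 3 {poppy, hop, plum}.
      Root hop: left subtree has 1 node {poppy}, right has 1 {plum}.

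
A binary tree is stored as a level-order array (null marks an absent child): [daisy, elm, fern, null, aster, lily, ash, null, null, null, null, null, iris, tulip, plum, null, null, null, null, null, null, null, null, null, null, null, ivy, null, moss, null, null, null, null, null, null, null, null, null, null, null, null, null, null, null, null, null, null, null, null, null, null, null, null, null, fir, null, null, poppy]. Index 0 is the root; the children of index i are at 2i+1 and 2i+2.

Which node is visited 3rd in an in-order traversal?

In-order visits the left subtree, then the node, then the right subtree.
At daisy: go left to elm.
  At elm: no left child.
  Visit elm.
  At elm: go right to aster.
    aster is a leaf — visit aster.
Visit daisy.
At daisy: go right to fern.
  At fern: go left to lily.
    At lily: no left child.
    Visit lily.
    At lily: go right to iris.
      At iris: no left child.
      Visit iris.
      At iris: go right to ivy.
        At ivy: no left child.
        Visit ivy.
        At ivy: go right to fir.
          fir is a leaf — visit fir.
  Visit fern.
  At fern: go right to ash.
    At ash: go left to tulip.
      At tulip: no left child.
      Visit tulip.
      At tulip: go right to moss.
        At moss: go left to poppy.
          poppy is a leaf — visit poppy.
        Visit moss.
        At moss: no right child.
    Visit ash.
    At ash: go right to plum.
      plum is a leaf — visit plum.
Full in-order sequence: elm, aster, daisy, lily, iris, ivy, fir, fern, tulip, poppy, moss, ash, plum.

daisy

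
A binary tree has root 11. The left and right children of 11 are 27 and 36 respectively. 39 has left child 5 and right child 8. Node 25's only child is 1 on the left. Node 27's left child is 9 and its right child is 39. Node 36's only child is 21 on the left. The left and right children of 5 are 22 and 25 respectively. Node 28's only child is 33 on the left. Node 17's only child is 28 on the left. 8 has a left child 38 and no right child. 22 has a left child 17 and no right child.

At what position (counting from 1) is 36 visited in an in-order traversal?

15

In-order visits the left subtree, then the node, then the right subtree.
At 11: go left to 27.
  At 27: go left to 9.
    9 is a leaf — visit 9.
  Visit 27.
  At 27: go right to 39.
    At 39: go left to 5.
      At 5: go left to 22.
        At 22: go left to 17.
          At 17: go left to 28.
            At 28: go left to 33.
              33 is a leaf — visit 33.
            Visit 28.
            At 28: no right child.
          Visit 17.
          At 17: no right child.
        Visit 22.
        At 22: no right child.
      Visit 5.
      At 5: go right to 25.
        At 25: go left to 1.
          1 is a leaf — visit 1.
        Visit 25.
        At 25: no right child.
    Visit 39.
    At 39: go right to 8.
      At 8: go left to 38.
        38 is a leaf — visit 38.
      Visit 8.
      At 8: no right child.
Visit 11.
At 11: go right to 36.
  At 36: go left to 21.
    21 is a leaf — visit 21.
  Visit 36.
  At 36: no right child.
Full in-order sequence: 9, 27, 33, 28, 17, 22, 5, 1, 25, 39, 38, 8, 11, 21, 36.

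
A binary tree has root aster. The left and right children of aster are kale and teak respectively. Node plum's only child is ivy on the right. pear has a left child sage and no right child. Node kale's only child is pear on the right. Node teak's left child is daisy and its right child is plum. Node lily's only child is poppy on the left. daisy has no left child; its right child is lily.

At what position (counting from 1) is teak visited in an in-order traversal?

8

In-order visits the left subtree, then the node, then the right subtree.
At aster: go left to kale.
  At kale: no left child.
  Visit kale.
  At kale: go right to pear.
    At pear: go left to sage.
      sage is a leaf — visit sage.
    Visit pear.
    At pear: no right child.
Visit aster.
At aster: go right to teak.
  At teak: go left to daisy.
    At daisy: no left child.
    Visit daisy.
    At daisy: go right to lily.
      At lily: go left to poppy.
        poppy is a leaf — visit poppy.
      Visit lily.
      At lily: no right child.
  Visit teak.
  At teak: go right to plum.
    At plum: no left child.
    Visit plum.
    At plum: go right to ivy.
      ivy is a leaf — visit ivy.
Full in-order sequence: kale, sage, pear, aster, daisy, poppy, lily, teak, plum, ivy.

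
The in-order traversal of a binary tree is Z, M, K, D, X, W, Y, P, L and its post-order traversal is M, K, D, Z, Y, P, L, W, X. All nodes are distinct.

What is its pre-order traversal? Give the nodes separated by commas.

The last element of post-order is the root; it splits in-order into left and right subtrees.
Root X: left subtree has 4 nodes {Z, M, K, D}, right has 4 {W, Y, P, L}.
  Root Z: left subtree has 0 nodes { }, right has 3 {M, K, D}.
    Root D: left subtree has 2 nodes {M, K}, right has 0 { }.
      Root K: left subtree has 1 node {M}, right has 0 { }.
  Root W: left subtree has 0 nodes { }, right has 3 {Y, P, L}.
    Root L: left subtree has 2 nodes {Y, P}, right has 0 { }.
      Root P: left subtree has 1 node {Y}, right has 0 { }.

X, Z, D, K, M, W, L, P, Y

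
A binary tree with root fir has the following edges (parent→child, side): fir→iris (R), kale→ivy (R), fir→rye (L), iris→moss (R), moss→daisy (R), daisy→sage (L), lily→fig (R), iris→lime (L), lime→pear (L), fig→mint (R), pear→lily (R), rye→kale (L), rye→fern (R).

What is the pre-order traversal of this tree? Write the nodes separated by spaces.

fir rye kale ivy fern iris lime pear lily fig mint moss daisy sage

Pre-order visits the node, then its left subtree, then its right subtree.
Visit fir.
At fir: go left to rye.
  Visit rye.
  At rye: go left to kale.
    Visit kale.
    At kale: no left child.
    At kale: go right to ivy.
      ivy is a leaf — visit ivy.
  At rye: go right to fern.
    fern is a leaf — visit fern.
At fir: go right to iris.
  Visit iris.
  At iris: go left to lime.
    Visit lime.
    At lime: go left to pear.
      Visit pear.
      At pear: no left child.
      At pear: go right to lily.
        Visit lily.
        At lily: no left child.
        At lily: go right to fig.
          Visit fig.
          At fig: no left child.
          At fig: go right to mint.
            mint is a leaf — visit mint.
    At lime: no right child.
  At iris: go right to moss.
    Visit moss.
    At moss: no left child.
    At moss: go right to daisy.
      Visit daisy.
      At daisy: go left to sage.
        sage is a leaf — visit sage.
      At daisy: no right child.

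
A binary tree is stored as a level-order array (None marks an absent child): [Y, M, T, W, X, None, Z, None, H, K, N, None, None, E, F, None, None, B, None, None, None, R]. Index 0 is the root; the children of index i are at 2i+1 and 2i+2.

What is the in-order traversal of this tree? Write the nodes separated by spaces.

W B H M K X R N Y T E Z F

In-order visits the left subtree, then the node, then the right subtree.
At Y: go left to M.
  At M: go left to W.
    At W: no left child.
    Visit W.
    At W: go right to H.
      At H: go left to B.
        B is a leaf — visit B.
      Visit H.
      At H: no right child.
  Visit M.
  At M: go right to X.
    At X: go left to K.
      K is a leaf — visit K.
    Visit X.
    At X: go right to N.
      At N: go left to R.
        R is a leaf — visit R.
      Visit N.
      At N: no right child.
Visit Y.
At Y: go right to T.
  At T: no left child.
  Visit T.
  At T: go right to Z.
    At Z: go left to E.
      E is a leaf — visit E.
    Visit Z.
    At Z: go right to F.
      F is a leaf — visit F.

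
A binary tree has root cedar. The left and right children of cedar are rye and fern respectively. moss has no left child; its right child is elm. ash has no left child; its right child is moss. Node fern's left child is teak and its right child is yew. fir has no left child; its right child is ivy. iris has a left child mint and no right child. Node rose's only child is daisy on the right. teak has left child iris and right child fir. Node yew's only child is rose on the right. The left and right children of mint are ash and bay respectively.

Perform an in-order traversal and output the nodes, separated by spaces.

In-order visits the left subtree, then the node, then the right subtree.
At cedar: go left to rye.
  rye is a leaf — visit rye.
Visit cedar.
At cedar: go right to fern.
  At fern: go left to teak.
    At teak: go left to iris.
      At iris: go left to mint.
        At mint: go left to ash.
          At ash: no left child.
          Visit ash.
          At ash: go right to moss.
            At moss: no left child.
            Visit moss.
            At moss: go right to elm.
              elm is a leaf — visit elm.
        Visit mint.
        At mint: go right to bay.
          bay is a leaf — visit bay.
      Visit iris.
      At iris: no right child.
    Visit teak.
    At teak: go right to fir.
      At fir: no left child.
      Visit fir.
      At fir: go right to ivy.
        ivy is a leaf — visit ivy.
  Visit fern.
  At fern: go right to yew.
    At yew: no left child.
    Visit yew.
    At yew: go right to rose.
      At rose: no left child.
      Visit rose.
      At rose: go right to daisy.
        daisy is a leaf — visit daisy.

rye cedar ash moss elm mint bay iris teak fir ivy fern yew rose daisy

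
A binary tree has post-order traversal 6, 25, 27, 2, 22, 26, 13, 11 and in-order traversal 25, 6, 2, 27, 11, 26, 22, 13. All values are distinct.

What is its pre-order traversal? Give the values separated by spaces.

11 2 25 6 27 13 26 22

The last element of post-order is the root; it splits in-order into left and right subtrees.
Root 11: left subtree has 4 nodes {25, 6, 2, 27}, right has 3 {26, 22, 13}.
  Root 2: left subtree has 2 nodes {25, 6}, right has 1 {27}.
    Root 25: left subtree has 0 nodes { }, right has 1 {6}.
  Root 13: left subtree has 2 nodes {26, 22}, right has 0 { }.
    Root 26: left subtree has 0 nodes { }, right has 1 {22}.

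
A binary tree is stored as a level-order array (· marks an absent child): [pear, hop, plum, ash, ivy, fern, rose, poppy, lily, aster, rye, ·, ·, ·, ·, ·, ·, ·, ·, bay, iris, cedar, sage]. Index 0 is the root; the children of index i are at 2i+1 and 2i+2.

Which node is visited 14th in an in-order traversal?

plum

In-order visits the left subtree, then the node, then the right subtree.
At pear: go left to hop.
  At hop: go left to ash.
    At ash: go left to poppy.
      poppy is a leaf — visit poppy.
    Visit ash.
    At ash: go right to lily.
      lily is a leaf — visit lily.
  Visit hop.
  At hop: go right to ivy.
    At ivy: go left to aster.
      At aster: go left to bay.
        bay is a leaf — visit bay.
      Visit aster.
      At aster: go right to iris.
        iris is a leaf — visit iris.
    Visit ivy.
    At ivy: go right to rye.
      At rye: go left to cedar.
        cedar is a leaf — visit cedar.
      Visit rye.
      At rye: go right to sage.
        sage is a leaf — visit sage.
Visit pear.
At pear: go right to plum.
  At plum: go left to fern.
    fern is a leaf — visit fern.
  Visit plum.
  At plum: go right to rose.
    rose is a leaf — visit rose.
Full in-order sequence: poppy, ash, lily, hop, bay, aster, iris, ivy, cedar, rye, sage, pear, fern, plum, rose.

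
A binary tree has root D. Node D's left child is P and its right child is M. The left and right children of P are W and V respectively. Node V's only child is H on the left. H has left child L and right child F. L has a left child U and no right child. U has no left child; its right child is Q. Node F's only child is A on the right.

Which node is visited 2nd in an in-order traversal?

In-order visits the left subtree, then the node, then the right subtree.
At D: go left to P.
  At P: go left to W.
    W is a leaf — visit W.
  Visit P.
  At P: go right to V.
    At V: go left to H.
      At H: go left to L.
        At L: go left to U.
          At U: no left child.
          Visit U.
          At U: go right to Q.
            Q is a leaf — visit Q.
        Visit L.
        At L: no right child.
      Visit H.
      At H: go right to F.
        At F: no left child.
        Visit F.
        At F: go right to A.
          A is a leaf — visit A.
    Visit V.
    At V: no right child.
Visit D.
At D: go right to M.
  M is a leaf — visit M.
Full in-order sequence: W, P, U, Q, L, H, F, A, V, D, M.

P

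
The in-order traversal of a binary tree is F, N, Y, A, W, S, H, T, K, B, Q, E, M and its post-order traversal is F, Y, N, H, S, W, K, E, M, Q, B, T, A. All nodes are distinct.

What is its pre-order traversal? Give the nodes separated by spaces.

The last element of post-order is the root; it splits in-order into left and right subtrees.
Root A: left subtree has 3 nodes {F, N, Y}, right has 9 {W, S, H, T, K, B, Q, E, M}.
  Root N: left subtree has 1 node {F}, right has 1 {Y}.
  Root T: left subtree has 3 nodes {W, S, H}, right has 5 {K, B, Q, E, M}.
    Root W: left subtree has 0 nodes { }, right has 2 {S, H}.
      Root S: left subtree has 0 nodes { }, right has 1 {H}.
    Root B: left subtree has 1 node {K}, right has 3 {Q, E, M}.
      Root Q: left subtree has 0 nodes { }, right has 2 {E, M}.
        Root M: left subtree has 1 node {E}, right has 0 { }.

A N F Y T W S H B K Q M E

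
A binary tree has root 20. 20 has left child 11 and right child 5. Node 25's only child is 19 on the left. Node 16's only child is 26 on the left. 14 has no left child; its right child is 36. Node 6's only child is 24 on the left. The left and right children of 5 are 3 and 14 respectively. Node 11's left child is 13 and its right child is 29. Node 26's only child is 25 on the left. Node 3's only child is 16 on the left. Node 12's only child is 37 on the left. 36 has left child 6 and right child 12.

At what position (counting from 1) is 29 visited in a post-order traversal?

Post-order visits the left subtree, then the right subtree, then the node.
At 20: go left to 11.
  At 11: go left to 13.
    13 is a leaf — visit 13.
  At 11: go right to 29.
    29 is a leaf — visit 29.
  Visit 11.
At 20: go right to 5.
  At 5: go left to 3.
    At 3: go left to 16.
      At 16: go left to 26.
        At 26: go left to 25.
          At 25: go left to 19.
            19 is a leaf — visit 19.
          At 25: no right child.
          Visit 25.
        At 26: no right child.
        Visit 26.
      At 16: no right child.
      Visit 16.
    At 3: no right child.
    Visit 3.
  At 5: go right to 14.
    At 14: no left child.
    At 14: go right to 36.
      At 36: go left to 6.
        At 6: go left to 24.
          24 is a leaf — visit 24.
        At 6: no right child.
        Visit 6.
      At 36: go right to 12.
        At 12: go left to 37.
          37 is a leaf — visit 37.
        At 12: no right child.
        Visit 12.
      Visit 36.
    Visit 14.
  Visit 5.
Visit 20.
Full post-order sequence: 13, 29, 11, 19, 25, 26, 16, 3, 24, 6, 37, 12, 36, 14, 5, 20.

2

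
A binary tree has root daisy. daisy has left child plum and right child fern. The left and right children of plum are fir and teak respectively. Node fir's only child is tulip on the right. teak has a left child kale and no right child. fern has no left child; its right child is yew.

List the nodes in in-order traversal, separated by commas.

In-order visits the left subtree, then the node, then the right subtree.
At daisy: go left to plum.
  At plum: go left to fir.
    At fir: no left child.
    Visit fir.
    At fir: go right to tulip.
      tulip is a leaf — visit tulip.
  Visit plum.
  At plum: go right to teak.
    At teak: go left to kale.
      kale is a leaf — visit kale.
    Visit teak.
    At teak: no right child.
Visit daisy.
At daisy: go right to fern.
  At fern: no left child.
  Visit fern.
  At fern: go right to yew.
    yew is a leaf — visit yew.

fir, tulip, plum, kale, teak, daisy, fern, yew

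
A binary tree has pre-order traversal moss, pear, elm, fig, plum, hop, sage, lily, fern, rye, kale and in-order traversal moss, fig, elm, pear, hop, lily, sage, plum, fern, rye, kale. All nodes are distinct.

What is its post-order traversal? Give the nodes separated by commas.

fig, elm, lily, sage, hop, kale, rye, fern, plum, pear, moss

The first element of pre-order is the root; it splits in-order into left and right subtrees.
Root moss: left subtree has 0 nodes { }, right has 10 {fig, elm, pear, hop, lily, sage, plum, fern, rye, kale}.
  Root pear: left subtree has 2 nodes {fig, elm}, right has 7 {hop, lily, sage, plum, fern, rye, kale}.
    Root elm: left subtree has 1 node {fig}, right has 0 { }.
    Root plum: left subtree has 3 nodes {hop, lily, sage}, right has 3 {fern, rye, kale}.
      Root hop: left subtree has 0 nodes { }, right has 2 {lily, sage}.
        Root sage: left subtree has 1 node {lily}, right has 0 { }.
      Root fern: left subtree has 0 nodes { }, right has 2 {rye, kale}.
        Root rye: left subtree has 0 nodes { }, right has 1 {kale}.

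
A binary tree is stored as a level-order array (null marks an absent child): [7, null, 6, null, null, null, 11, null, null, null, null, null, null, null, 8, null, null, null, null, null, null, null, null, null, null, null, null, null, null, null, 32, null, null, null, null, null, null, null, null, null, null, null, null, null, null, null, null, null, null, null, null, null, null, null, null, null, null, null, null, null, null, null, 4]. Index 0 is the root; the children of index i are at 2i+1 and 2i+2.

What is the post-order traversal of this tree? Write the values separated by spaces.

4 32 8 11 6 7

Post-order visits the left subtree, then the right subtree, then the node.
At 7: no left child.
At 7: go right to 6.
  At 6: no left child.
  At 6: go right to 11.
    At 11: no left child.
    At 11: go right to 8.
      At 8: no left child.
      At 8: go right to 32.
        At 32: no left child.
        At 32: go right to 4.
          4 is a leaf — visit 4.
        Visit 32.
      Visit 8.
    Visit 11.
  Visit 6.
Visit 7.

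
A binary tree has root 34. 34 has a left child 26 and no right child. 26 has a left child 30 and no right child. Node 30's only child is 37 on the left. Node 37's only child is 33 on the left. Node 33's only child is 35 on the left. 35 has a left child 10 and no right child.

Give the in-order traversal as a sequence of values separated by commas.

10, 35, 33, 37, 30, 26, 34

In-order visits the left subtree, then the node, then the right subtree.
At 34: go left to 26.
  At 26: go left to 30.
    At 30: go left to 37.
      At 37: go left to 33.
        At 33: go left to 35.
          At 35: go left to 10.
            10 is a leaf — visit 10.
          Visit 35.
          At 35: no right child.
        Visit 33.
        At 33: no right child.
      Visit 37.
      At 37: no right child.
    Visit 30.
    At 30: no right child.
  Visit 26.
  At 26: no right child.
Visit 34.
At 34: no right child.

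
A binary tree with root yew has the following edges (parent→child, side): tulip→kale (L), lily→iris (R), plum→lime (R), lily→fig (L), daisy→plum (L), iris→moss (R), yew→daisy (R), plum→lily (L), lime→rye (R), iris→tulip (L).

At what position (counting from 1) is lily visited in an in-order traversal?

3

In-order visits the left subtree, then the node, then the right subtree.
At yew: no left child.
Visit yew.
At yew: go right to daisy.
  At daisy: go left to plum.
    At plum: go left to lily.
      At lily: go left to fig.
        fig is a leaf — visit fig.
      Visit lily.
      At lily: go right to iris.
        At iris: go left to tulip.
          At tulip: go left to kale.
            kale is a leaf — visit kale.
          Visit tulip.
          At tulip: no right child.
        Visit iris.
        At iris: go right to moss.
          moss is a leaf — visit moss.
    Visit plum.
    At plum: go right to lime.
      At lime: no left child.
      Visit lime.
      At lime: go right to rye.
        rye is a leaf — visit rye.
  Visit daisy.
  At daisy: no right child.
Full in-order sequence: yew, fig, lily, kale, tulip, iris, moss, plum, lime, rye, daisy.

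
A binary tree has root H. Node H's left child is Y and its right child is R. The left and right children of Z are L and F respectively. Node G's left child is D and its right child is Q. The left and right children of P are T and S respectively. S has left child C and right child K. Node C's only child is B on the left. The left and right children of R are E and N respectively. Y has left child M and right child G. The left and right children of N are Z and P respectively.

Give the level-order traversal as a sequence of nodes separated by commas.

Level-order visits nodes level by level from the root, left to right within each level.
Level 0: H
Level 1: Y, R
Level 2: M, G, E, N
Level 3: D, Q, Z, P
Level 4: L, F, T, S
Level 5: C, K
Level 6: B

H, Y, R, M, G, E, N, D, Q, Z, P, L, F, T, S, C, K, B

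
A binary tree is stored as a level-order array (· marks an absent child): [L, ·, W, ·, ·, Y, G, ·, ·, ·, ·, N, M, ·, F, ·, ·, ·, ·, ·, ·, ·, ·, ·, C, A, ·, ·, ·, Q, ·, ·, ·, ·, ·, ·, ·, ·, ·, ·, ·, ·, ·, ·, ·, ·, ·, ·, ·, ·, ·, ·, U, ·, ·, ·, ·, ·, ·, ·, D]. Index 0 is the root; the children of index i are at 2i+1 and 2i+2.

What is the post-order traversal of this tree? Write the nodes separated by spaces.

Post-order visits the left subtree, then the right subtree, then the node.
At L: no left child.
At L: go right to W.
  At W: go left to Y.
    At Y: go left to N.
      At N: no left child.
      At N: go right to C.
        C is a leaf — visit C.
      Visit N.
    At Y: go right to M.
      At M: go left to A.
        At A: no left child.
        At A: go right to U.
          U is a leaf — visit U.
        Visit A.
      At M: no right child.
      Visit M.
    Visit Y.
  At W: go right to G.
    At G: no left child.
    At G: go right to F.
      At F: go left to Q.
        At Q: no left child.
        At Q: go right to D.
          D is a leaf — visit D.
        Visit Q.
      At F: no right child.
      Visit F.
    Visit G.
  Visit W.
Visit L.

C N U A M Y D Q F G W L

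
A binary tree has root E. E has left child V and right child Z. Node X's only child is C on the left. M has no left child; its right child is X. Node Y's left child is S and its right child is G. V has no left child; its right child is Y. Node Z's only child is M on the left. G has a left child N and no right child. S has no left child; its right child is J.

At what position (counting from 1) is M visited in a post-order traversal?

9

Post-order visits the left subtree, then the right subtree, then the node.
At E: go left to V.
  At V: no left child.
  At V: go right to Y.
    At Y: go left to S.
      At S: no left child.
      At S: go right to J.
        J is a leaf — visit J.
      Visit S.
    At Y: go right to G.
      At G: go left to N.
        N is a leaf — visit N.
      At G: no right child.
      Visit G.
    Visit Y.
  Visit V.
At E: go right to Z.
  At Z: go left to M.
    At M: no left child.
    At M: go right to X.
      At X: go left to C.
        C is a leaf — visit C.
      At X: no right child.
      Visit X.
    Visit M.
  At Z: no right child.
  Visit Z.
Visit E.
Full post-order sequence: J, S, N, G, Y, V, C, X, M, Z, E.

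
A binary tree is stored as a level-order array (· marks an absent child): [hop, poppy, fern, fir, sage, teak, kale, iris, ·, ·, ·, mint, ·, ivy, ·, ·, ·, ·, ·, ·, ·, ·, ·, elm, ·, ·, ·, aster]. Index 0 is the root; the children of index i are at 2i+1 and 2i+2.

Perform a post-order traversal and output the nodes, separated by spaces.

iris fir sage poppy elm mint teak aster ivy kale fern hop

Post-order visits the left subtree, then the right subtree, then the node.
At hop: go left to poppy.
  At poppy: go left to fir.
    At fir: go left to iris.
      iris is a leaf — visit iris.
    At fir: no right child.
    Visit fir.
  At poppy: go right to sage.
    sage is a leaf — visit sage.
  Visit poppy.
At hop: go right to fern.
  At fern: go left to teak.
    At teak: go left to mint.
      At mint: go left to elm.
        elm is a leaf — visit elm.
      At mint: no right child.
      Visit mint.
    At teak: no right child.
    Visit teak.
  At fern: go right to kale.
    At kale: go left to ivy.
      At ivy: go left to aster.
        aster is a leaf — visit aster.
      At ivy: no right child.
      Visit ivy.
    At kale: no right child.
    Visit kale.
  Visit fern.
Visit hop.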